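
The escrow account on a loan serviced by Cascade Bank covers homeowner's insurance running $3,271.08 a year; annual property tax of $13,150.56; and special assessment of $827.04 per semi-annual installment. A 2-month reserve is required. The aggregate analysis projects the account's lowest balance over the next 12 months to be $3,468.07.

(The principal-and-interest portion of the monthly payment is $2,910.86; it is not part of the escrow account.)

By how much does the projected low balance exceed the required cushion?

Homeowner's insurance — $3,271.08 per year
Property tax — $13,150.56 per year
Special assessment — $827.04 × 2 = $1,654.08 per year
Total per year = $3,271.08 + $13,150.56 + $1,654.08 = $18,075.72
Monthly = $18,075.72 / 12 = $1,506.31
Required reserve = 2 × $1,506.31 = $3,012.62
Excess over cushion: $3,468.07 − $3,012.62 = $455.45

$455.45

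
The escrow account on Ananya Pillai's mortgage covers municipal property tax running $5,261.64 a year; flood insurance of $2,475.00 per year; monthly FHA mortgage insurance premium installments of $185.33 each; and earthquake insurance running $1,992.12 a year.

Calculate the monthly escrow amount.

Municipal property tax: $5,261.64/yr
Flood insurance: $2,475.00/yr
FHA mortgage insurance premium: $185.33 × 12 = $2,223.96/yr
Earthquake insurance: $1,992.12/yr
Total per year = $5,261.64 + $2,475.00 + $2,223.96 + $1,992.12 = $11,952.72
Monthly = $11,952.72 / 12 = $996.06

$996.06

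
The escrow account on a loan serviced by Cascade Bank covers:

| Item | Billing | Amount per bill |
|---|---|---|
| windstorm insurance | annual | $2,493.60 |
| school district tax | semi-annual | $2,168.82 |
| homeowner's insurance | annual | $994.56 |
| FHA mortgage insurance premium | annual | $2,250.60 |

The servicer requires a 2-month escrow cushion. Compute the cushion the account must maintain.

$1,679.40

Windstorm insurance = $2,493.60 annually
School district tax = $2,168.82 × 2 = $4,337.64 annually
Homeowner's insurance = $994.56 annually
FHA mortgage insurance premium = $2,250.60 annually
Yearly total = $10,076.40
Base monthly escrow = $10,076.40 ÷ 12 = $839.70
Reserve = 2 × $839.70 = $1,679.40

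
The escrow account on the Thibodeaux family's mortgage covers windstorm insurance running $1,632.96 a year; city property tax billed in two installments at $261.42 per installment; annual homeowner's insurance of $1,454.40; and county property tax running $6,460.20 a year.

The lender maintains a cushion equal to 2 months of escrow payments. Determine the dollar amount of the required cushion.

Windstorm insurance = $1,632.96 annually
City property tax = $261.42 × 2 = $522.84 annually
Homeowner's insurance = $1,454.40 annually
County property tax = $6,460.20 annually
Yearly total = $10,070.40
Monthly escrow = $10,070.40 / 12 = $839.20
Required cushion = 2 × $839.20 = $1,678.40

$1,678.40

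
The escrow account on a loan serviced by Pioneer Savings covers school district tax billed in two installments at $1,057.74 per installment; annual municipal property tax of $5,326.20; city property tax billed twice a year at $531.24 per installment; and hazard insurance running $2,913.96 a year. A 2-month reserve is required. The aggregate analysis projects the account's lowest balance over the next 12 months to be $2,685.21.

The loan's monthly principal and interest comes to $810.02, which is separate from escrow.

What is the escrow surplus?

School district tax = $1,057.74 × 2 = $2,115.48
Municipal property tax = $5,326.20
City property tax = $531.24 × 2 = $1,062.48
Hazard insurance = $2,913.96
Yearly total = $11,418.12
Monthly = $11,418.12 / 12 = $951.51
Required cushion = 2 × $951.51 = $1,903.02
Surplus = $2,685.21 − $1,903.02 = $782.19

$782.19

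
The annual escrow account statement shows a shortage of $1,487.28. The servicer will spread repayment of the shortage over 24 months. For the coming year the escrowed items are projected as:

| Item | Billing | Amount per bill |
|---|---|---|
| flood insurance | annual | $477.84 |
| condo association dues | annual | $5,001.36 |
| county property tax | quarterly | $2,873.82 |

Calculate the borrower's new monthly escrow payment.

Flood insurance: $477.84/yr
Condo association dues: $5,001.36/yr
County property tax: $2,873.82 × 4 = $11,495.28/yr
Annual escrow total = $477.84 + $5,001.36 + $11,495.28 = $16,974.48
Monthly = $16,974.48 ÷ 12 = $1,414.54
Shortage per month = $1,487.28 / 24 = $61.97
Adjusted monthly = $1,414.54 + $61.97 = $1,476.51

$1,476.51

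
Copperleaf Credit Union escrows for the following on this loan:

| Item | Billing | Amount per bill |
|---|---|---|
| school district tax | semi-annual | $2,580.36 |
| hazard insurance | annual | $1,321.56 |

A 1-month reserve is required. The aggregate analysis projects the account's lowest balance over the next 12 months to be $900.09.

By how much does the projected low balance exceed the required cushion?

$359.90

School district tax — $2,580.36 × 2 = $5,160.72 annually
Hazard insurance — $1,321.56 annually
Total per year = $5,160.72 + $1,321.56 = $6,482.28
Monthly escrow = $6,482.28 / 12 = $540.19
Required cushion = 1 × $540.19 = $540.19
Surplus = $900.09 − $540.19 = $359.90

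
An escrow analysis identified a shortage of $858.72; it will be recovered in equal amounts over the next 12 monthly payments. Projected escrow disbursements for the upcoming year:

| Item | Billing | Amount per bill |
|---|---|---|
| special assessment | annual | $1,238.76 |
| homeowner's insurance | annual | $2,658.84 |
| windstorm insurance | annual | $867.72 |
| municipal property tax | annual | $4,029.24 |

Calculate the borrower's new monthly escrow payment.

$804.44

Special assessment — $1,238.76 annually
Homeowner's insurance — $2,658.84 annually
Windstorm insurance — $867.72 annually
Municipal property tax — $4,029.24 annually
Total per year = $8,794.56
Monthly escrow = $8,794.56 / 12 = $732.88
Shortage per month = $858.72 / 12 = $71.56
New monthly escrow = $732.88 + $71.56 = $804.44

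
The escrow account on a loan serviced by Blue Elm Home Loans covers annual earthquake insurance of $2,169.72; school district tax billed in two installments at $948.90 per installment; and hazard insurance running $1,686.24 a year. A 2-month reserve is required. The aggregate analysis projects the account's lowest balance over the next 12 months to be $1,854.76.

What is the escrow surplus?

Earthquake insurance — $2,169.72
School district tax — $948.90 × 2 = $1,897.80
Hazard insurance — $1,686.24
Annual escrow total = $2,169.72 + $1,897.80 + $1,686.24 = $5,753.76
Per month = $5,753.76 ÷ 12 = $479.48
Required reserve = 2 × $479.48 = $958.96
Surplus = $1,854.76 − $958.96 = $895.80

$895.80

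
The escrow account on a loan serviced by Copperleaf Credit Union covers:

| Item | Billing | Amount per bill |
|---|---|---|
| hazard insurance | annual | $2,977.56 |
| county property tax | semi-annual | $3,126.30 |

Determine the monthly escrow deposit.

Hazard insurance — $2,977.56/yr
County property tax — $3,126.30 × 2 = $6,252.60/yr
Combined annual = $9,230.16
Monthly escrow = $9,230.16 ÷ 12 = $769.18

$769.18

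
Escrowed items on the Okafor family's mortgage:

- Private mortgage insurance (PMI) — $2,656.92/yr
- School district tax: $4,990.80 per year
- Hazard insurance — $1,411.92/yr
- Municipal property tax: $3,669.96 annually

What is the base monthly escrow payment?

Private mortgage insurance (PMI) = $2,656.92/yr
School district tax = $4,990.80/yr
Hazard insurance = $1,411.92/yr
Municipal property tax = $3,669.96/yr
Total annual escrow = $2,656.92 + $4,990.80 + $1,411.92 + $3,669.96 = $12,729.60
Monthly = $12,729.60 ÷ 12 = $1,060.80

$1,060.80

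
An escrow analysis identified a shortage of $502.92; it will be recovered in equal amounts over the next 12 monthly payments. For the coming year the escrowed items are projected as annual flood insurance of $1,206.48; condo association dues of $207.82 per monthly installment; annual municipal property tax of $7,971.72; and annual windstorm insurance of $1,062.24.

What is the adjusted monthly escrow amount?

$1,103.10

Flood insurance = $1,206.48/yr
Condo association dues = $207.82 × 12 = $2,493.84/yr
Municipal property tax = $7,971.72/yr
Windstorm insurance = $1,062.24/yr
Total annual escrow = $12,734.28
Monthly escrow = $12,734.28 ÷ 12 = $1,061.19
Shortage per month = $502.92 ÷ 12 = $41.91
New monthly escrow = $1,061.19 + $41.91 = $1,103.10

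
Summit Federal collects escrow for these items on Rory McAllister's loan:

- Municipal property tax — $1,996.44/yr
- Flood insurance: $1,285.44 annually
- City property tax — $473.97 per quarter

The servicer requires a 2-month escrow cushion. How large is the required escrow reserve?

Municipal property tax: $1,996.44 annually
Flood insurance: $1,285.44 annually
City property tax: $473.97 × 4 = $1,895.88 annually
Total per year = $5,177.76
Monthly escrow = $5,177.76 ÷ 12 = $431.48
Cushion = 2 × $431.48 = $862.96

$862.96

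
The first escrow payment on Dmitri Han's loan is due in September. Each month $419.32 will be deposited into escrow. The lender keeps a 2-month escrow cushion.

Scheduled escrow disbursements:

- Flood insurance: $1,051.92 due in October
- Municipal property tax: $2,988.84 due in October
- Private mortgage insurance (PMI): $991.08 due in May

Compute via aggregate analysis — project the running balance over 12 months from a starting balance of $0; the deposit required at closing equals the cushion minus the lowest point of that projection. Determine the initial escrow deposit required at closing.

$4,040.76

Cushion = 2 × $419.32 = $838.64
Trial balance (start $0, +$419.32 each month, − disbursements):
  Sep: +$419.32 → $419.32
  Oct: +$419.32 − $4,040.76 → -$3,202.12
  Nov: +$419.32 → -$2,782.80
  Dec: +$419.32 → -$2,363.48
  Jan: +$419.32 → -$1,944.16
  Feb: +$419.32 → -$1,524.84
  Mar: +$419.32 → -$1,105.52
  Apr: +$419.32 → -$686.20
  May: +$419.32 − $991.08 → -$1,257.96
  Jun: +$419.32 → -$838.64
  Jul: +$419.32 → -$419.32
  Aug: +$419.32 → $0.00
Lowest trial balance = -$3,202.12 (Oct)
Initial deposit = cushion − low point = $838.64 − (-$3,202.12) = $4,040.76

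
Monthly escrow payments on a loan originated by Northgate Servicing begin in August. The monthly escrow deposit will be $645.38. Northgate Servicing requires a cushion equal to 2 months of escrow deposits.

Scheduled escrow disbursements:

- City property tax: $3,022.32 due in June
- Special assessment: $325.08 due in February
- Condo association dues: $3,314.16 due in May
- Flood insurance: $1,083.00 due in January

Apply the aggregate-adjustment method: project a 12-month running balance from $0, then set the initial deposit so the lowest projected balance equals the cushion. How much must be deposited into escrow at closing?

Cushion = 2 × $645.38 = $1,290.76
Trial balance (start $0, +$645.38 each month, − disbursements):
  Aug: +$645.38 → $645.38
  Sep: +$645.38 → $1,290.76
  Oct: +$645.38 → $1,936.14
  Nov: +$645.38 → $2,581.52
  Dec: +$645.38 → $3,226.90
  Jan: +$645.38 − $1,083.00 → $2,789.28
  Feb: +$645.38 − $325.08 → $3,109.58
  Mar: +$645.38 → $3,754.96
  Apr: +$645.38 → $4,400.34
  May: +$645.38 − $3,314.16 → $1,731.56
  Jun: +$645.38 − $3,022.32 → -$645.38
  Jul: +$645.38 → $0.00
Lowest trial balance = -$645.38 (Jun)
Initial deposit = cushion − low point = $1,290.76 − (-$645.38) = $1,936.14

$1,936.14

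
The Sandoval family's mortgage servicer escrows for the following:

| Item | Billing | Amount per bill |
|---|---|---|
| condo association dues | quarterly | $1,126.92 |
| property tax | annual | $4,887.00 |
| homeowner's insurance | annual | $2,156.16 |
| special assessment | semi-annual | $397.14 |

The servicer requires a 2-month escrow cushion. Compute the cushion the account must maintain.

Condo association dues — $1,126.92 × 4 = $4,507.68/yr
Property tax — $4,887.00/yr
Homeowner's insurance — $2,156.16/yr
Special assessment — $397.14 × 2 = $794.28/yr
Combined annual = $4,507.68 + $4,887.00 + $2,156.16 + $794.28 = $12,345.12
Monthly = $12,345.12 ÷ 12 = $1,028.76
Cushion = 2 × $1,028.76 = $2,057.52

$2,057.52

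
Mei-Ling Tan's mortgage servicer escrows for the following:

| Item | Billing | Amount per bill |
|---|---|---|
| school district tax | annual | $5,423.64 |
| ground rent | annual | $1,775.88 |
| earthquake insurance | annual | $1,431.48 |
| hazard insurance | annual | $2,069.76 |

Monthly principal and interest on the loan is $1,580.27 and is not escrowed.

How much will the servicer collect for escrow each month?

School district tax: $5,423.64
Ground rent: $1,775.88
Earthquake insurance: $1,431.48
Hazard insurance: $2,069.76
Yearly total = $5,423.64 + $1,775.88 + $1,431.48 + $2,069.76 = $10,700.76
Per month = $10,700.76 ÷ 12 = $891.73

$891.73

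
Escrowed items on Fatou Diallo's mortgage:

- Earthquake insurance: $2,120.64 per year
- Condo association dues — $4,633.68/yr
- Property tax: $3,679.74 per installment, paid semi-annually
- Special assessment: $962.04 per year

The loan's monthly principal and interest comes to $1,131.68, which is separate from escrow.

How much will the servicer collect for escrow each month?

Earthquake insurance: $2,120.64 per year
Condo association dues: $4,633.68 per year
Property tax: $3,679.74 × 2 = $7,359.48 per year
Special assessment: $962.04 per year
Total per year = $2,120.64 + $4,633.68 + $7,359.48 + $962.04 = $15,075.84
Monthly = $15,075.84 / 12 = $1,256.32

$1,256.32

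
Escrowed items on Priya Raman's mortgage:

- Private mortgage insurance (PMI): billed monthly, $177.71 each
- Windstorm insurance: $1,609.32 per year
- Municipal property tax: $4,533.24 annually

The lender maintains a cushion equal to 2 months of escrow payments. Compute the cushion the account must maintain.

$1,379.18

Private mortgage insurance (PMI) = $177.71 × 12 = $2,132.52 per year
Windstorm insurance = $1,609.32 per year
Municipal property tax = $4,533.24 per year
Total per year = $2,132.52 + $1,609.32 + $4,533.24 = $8,275.08
Base monthly escrow = $8,275.08 ÷ 12 = $689.59
Cushion = 2 × $689.59 = $1,379.18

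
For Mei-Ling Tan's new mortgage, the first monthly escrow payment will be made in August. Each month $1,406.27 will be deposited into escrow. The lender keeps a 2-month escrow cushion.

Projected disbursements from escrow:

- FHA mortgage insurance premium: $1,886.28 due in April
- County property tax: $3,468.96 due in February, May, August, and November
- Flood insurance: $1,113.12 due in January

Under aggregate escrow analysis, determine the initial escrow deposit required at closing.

Cushion = 2 × $1,406.27 = $2,812.54
Trial balance (start $0, +$1,406.27 each month, − disbursements):
  Aug: +$1,406.27 − $3,468.96 → -$2,062.69
  Sep: +$1,406.27 → -$656.42
  Oct: +$1,406.27 → $749.85
  Nov: +$1,406.27 − $3,468.96 → -$1,312.84
  Dec: +$1,406.27 → $93.43
  Jan: +$1,406.27 − $1,113.12 → $386.58
  Feb: +$1,406.27 − $3,468.96 → -$1,676.11
  Mar: +$1,406.27 → -$269.84
  Apr: +$1,406.27 − $1,886.28 → -$749.85
  May: +$1,406.27 − $3,468.96 → -$2,812.54
  Jun: +$1,406.27 → -$1,406.27
  Jul: +$1,406.27 → $0.00
Lowest trial balance = -$2,812.54 (May)
Initial deposit = cushion − low point = $2,812.54 − (-$2,812.54) = $5,625.08

$5,625.08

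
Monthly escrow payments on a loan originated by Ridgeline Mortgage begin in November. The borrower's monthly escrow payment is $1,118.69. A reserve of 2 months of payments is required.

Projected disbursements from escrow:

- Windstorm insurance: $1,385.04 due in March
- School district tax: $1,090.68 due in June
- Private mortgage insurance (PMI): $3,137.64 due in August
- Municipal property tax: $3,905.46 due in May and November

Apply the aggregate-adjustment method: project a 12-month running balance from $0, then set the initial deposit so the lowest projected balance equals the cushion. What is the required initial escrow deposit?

$5,024.15

Cushion = 2 × $1,118.69 = $2,237.38
Trial balance (start $0, +$1,118.69 each month, − disbursements):
  Nov: +$1,118.69 − $3,905.46 → -$2,786.77
  Dec: +$1,118.69 → -$1,668.08
  Jan: +$1,118.69 → -$549.39
  Feb: +$1,118.69 → $569.30
  Mar: +$1,118.69 − $1,385.04 → $302.95
  Apr: +$1,118.69 → $1,421.64
  May: +$1,118.69 − $3,905.46 → -$1,365.13
  Jun: +$1,118.69 − $1,090.68 → -$1,337.12
  Jul: +$1,118.69 → -$218.43
  Aug: +$1,118.69 − $3,137.64 → -$2,237.38
  Sep: +$1,118.69 → -$1,118.69
  Oct: +$1,118.69 → $0.00
Lowest trial balance = -$2,786.77 (Nov)
Initial deposit = cushion − low point = $2,237.38 − (-$2,786.77) = $5,024.15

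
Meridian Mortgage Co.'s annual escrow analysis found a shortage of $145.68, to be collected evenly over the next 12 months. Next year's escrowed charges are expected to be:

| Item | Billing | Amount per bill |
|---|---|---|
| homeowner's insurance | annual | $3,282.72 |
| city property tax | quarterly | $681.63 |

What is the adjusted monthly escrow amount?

$512.91

Homeowner's insurance — $3,282.72
City property tax — $681.63 × 4 = $2,726.52
Combined annual = $6,009.24
Per month = $6,009.24 ÷ 12 = $500.77
Shortage spread = $145.68 / 12 = $12.14/mo
Adjusted monthly = $500.77 + $12.14 = $512.91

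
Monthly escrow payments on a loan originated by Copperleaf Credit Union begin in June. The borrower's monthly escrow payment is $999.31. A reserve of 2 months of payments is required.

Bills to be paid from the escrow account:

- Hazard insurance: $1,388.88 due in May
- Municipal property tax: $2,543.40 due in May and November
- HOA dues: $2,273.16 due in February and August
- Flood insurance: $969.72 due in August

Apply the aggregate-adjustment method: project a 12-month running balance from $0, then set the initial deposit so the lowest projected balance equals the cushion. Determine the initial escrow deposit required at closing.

$2,243.57

Cushion = 2 × $999.31 = $1,998.62
Trial balance (start $0, +$999.31 each month, − disbursements):
  Jun: +$999.31 → $999.31
  Jul: +$999.31 → $1,998.62
  Aug: +$999.31 − $3,242.88 → -$244.95
  Sep: +$999.31 → $754.36
  Oct: +$999.31 → $1,753.67
  Nov: +$999.31 − $2,543.40 → $209.58
  Dec: +$999.31 → $1,208.89
  Jan: +$999.31 → $2,208.20
  Feb: +$999.31 − $2,273.16 → $934.35
  Mar: +$999.31 → $1,933.66
  Apr: +$999.31 → $2,932.97
  May: +$999.31 − $3,932.28 → $0.00
Lowest trial balance = -$244.95 (Aug)
Initial deposit = cushion − low point = $1,998.62 − (-$244.95) = $2,243.57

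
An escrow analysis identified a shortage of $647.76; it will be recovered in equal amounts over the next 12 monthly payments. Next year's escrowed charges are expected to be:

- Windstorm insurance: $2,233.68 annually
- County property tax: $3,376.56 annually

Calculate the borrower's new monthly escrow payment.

$521.50

Windstorm insurance — $2,233.68/yr
County property tax — $3,376.56/yr
Yearly total = $2,233.68 + $3,376.56 = $5,610.24
Base monthly escrow = $5,610.24 / 12 = $467.52
Monthly shortage recovery: $647.76 / 12 = $53.98
New monthly escrow = $467.52 + $53.98 = $521.50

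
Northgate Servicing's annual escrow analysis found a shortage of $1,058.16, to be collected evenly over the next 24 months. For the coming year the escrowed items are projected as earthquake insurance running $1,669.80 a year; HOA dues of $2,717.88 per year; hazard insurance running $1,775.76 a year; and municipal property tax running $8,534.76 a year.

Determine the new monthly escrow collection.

$1,268.94

Earthquake insurance: $1,669.80/yr
HOA dues: $2,717.88/yr
Hazard insurance: $1,775.76/yr
Municipal property tax: $8,534.76/yr
Combined annual = $1,669.80 + $2,717.88 + $1,775.76 + $8,534.76 = $14,698.20
Base monthly escrow = $14,698.20 ÷ 12 = $1,224.85
Monthly shortage recovery: $1,058.16 / 24 = $44.09
New monthly escrow = $1,224.85 + $44.09 = $1,268.94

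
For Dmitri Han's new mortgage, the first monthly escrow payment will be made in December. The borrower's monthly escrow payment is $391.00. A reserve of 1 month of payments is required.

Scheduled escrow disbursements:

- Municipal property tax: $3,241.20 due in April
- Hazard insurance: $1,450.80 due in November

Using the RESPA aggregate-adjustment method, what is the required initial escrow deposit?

$1,677.20

Cushion = 1 × $391.00 = $391.00
Trial balance (start $0, +$391.00 each month, − disbursements):
  Dec: +$391.00 → $391.00
  Jan: +$391.00 → $782.00
  Feb: +$391.00 → $1,173.00
  Mar: +$391.00 → $1,564.00
  Apr: +$391.00 − $3,241.20 → -$1,286.20
  May: +$391.00 → -$895.20
  Jun: +$391.00 → -$504.20
  Jul: +$391.00 → -$113.20
  Aug: +$391.00 → $277.80
  Sep: +$391.00 → $668.80
  Oct: +$391.00 → $1,059.80
  Nov: +$391.00 − $1,450.80 → $0.00
Lowest trial balance = -$1,286.20 (Apr)
Initial deposit = cushion − low point = $391.00 − (-$1,286.20) = $1,677.20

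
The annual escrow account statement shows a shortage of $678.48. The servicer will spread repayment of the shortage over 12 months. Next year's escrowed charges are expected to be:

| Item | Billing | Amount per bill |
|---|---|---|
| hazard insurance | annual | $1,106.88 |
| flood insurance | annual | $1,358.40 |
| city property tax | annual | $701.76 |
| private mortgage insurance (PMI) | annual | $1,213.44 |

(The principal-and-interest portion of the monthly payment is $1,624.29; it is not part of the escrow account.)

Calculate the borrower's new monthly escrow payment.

Hazard insurance = $1,106.88 annually
Flood insurance = $1,358.40 annually
City property tax = $701.76 annually
Private mortgage insurance (PMI) = $1,213.44 annually
Combined annual = $1,106.88 + $1,358.40 + $701.76 + $1,213.44 = $4,380.48
Per month = $4,380.48 / 12 = $365.04
Shortage spread = $678.48 / 12 = $56.54/mo
Adjusted monthly = $365.04 + $56.54 = $421.58

$421.58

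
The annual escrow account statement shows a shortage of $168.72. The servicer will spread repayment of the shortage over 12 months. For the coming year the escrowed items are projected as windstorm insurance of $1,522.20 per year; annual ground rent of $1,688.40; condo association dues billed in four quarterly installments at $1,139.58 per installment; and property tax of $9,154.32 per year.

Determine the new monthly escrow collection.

Windstorm insurance — $1,522.20
Ground rent — $1,688.40
Condo association dues — $1,139.58 × 4 = $4,558.32
Property tax — $9,154.32
Combined annual = $1,522.20 + $1,688.40 + $4,558.32 + $9,154.32 = $16,923.24
Monthly escrow = $16,923.24 ÷ 12 = $1,410.27
Shortage per month = $168.72 ÷ 12 = $14.06
Adjusted monthly = $1,410.27 + $14.06 = $1,424.33

$1,424.33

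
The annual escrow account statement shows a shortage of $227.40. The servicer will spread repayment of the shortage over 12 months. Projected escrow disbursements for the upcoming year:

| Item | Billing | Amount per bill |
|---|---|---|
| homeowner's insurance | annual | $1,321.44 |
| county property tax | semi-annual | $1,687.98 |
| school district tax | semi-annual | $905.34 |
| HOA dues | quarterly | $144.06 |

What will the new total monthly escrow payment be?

Homeowner's insurance = $1,321.44
County property tax = $1,687.98 × 2 = $3,375.96
School district tax = $905.34 × 2 = $1,810.68
HOA dues = $144.06 × 4 = $576.24
Annual escrow total = $1,321.44 + $3,375.96 + $1,810.68 + $576.24 = $7,084.32
Monthly escrow = $7,084.32 ÷ 12 = $590.36
Monthly shortage recovery: $227.40 / 12 = $18.95
New monthly escrow = $590.36 + $18.95 = $609.31

$609.31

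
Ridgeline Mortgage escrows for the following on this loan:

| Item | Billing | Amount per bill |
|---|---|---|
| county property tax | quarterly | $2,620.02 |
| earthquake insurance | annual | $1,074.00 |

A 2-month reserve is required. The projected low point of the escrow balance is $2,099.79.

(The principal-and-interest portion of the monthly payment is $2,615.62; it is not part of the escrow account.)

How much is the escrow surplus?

County property tax: $2,620.02 × 4 = $10,480.08
Earthquake insurance: $1,074.00
Combined annual = $11,554.08
Monthly = $11,554.08 / 12 = $962.84
Required cushion = 2 × $962.84 = $1,925.68
Excess over cushion: $2,099.79 − $1,925.68 = $174.11

$174.11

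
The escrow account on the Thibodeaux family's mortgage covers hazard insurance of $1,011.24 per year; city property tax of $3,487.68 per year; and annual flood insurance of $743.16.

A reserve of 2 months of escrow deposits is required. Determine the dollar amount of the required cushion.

Hazard insurance — $1,011.24
City property tax — $3,487.68
Flood insurance — $743.16
Annual escrow total = $1,011.24 + $3,487.68 + $743.16 = $5,242.08
Per month = $5,242.08 ÷ 12 = $436.84
Required cushion = 2 × $436.84 = $873.68

$873.68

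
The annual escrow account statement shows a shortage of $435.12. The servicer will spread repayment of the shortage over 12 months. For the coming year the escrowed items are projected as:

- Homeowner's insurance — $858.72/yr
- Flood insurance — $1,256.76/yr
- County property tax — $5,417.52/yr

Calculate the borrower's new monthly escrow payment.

Homeowner's insurance = $858.72
Flood insurance = $1,256.76
County property tax = $5,417.52
Total per year = $858.72 + $1,256.76 + $5,417.52 = $7,533.00
Per month = $7,533.00 ÷ 12 = $627.75
Shortage spread = $435.12 ÷ 12 = $36.26/mo
Adjusted monthly = $627.75 + $36.26 = $664.01

$664.01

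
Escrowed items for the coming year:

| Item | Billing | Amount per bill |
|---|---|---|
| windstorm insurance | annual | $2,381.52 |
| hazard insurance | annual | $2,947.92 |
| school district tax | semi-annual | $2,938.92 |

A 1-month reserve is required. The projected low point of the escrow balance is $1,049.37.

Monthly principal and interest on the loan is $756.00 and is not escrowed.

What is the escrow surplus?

$115.43

Windstorm insurance — $2,381.52 per year
Hazard insurance — $2,947.92 per year
School district tax — $2,938.92 × 2 = $5,877.84 per year
Total per year = $11,207.28
Monthly = $11,207.28 ÷ 12 = $933.94
Required reserve = 1 × $933.94 = $933.94
Surplus = $1,049.37 − $933.94 = $115.43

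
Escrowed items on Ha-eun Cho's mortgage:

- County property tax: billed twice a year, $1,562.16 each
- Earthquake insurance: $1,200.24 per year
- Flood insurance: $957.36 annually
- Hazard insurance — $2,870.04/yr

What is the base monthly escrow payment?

$679.33

County property tax = $1,562.16 × 2 = $3,124.32 per year
Earthquake insurance = $1,200.24 per year
Flood insurance = $957.36 per year
Hazard insurance = $2,870.04 per year
Combined annual = $3,124.32 + $1,200.24 + $957.36 + $2,870.04 = $8,151.96
Per month = $8,151.96 ÷ 12 = $679.33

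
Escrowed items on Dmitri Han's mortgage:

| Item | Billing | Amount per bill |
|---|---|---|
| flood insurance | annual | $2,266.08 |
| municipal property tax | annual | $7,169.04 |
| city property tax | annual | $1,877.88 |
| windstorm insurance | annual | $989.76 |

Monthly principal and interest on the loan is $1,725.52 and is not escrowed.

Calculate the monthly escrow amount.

$1,025.23

Flood insurance: $2,266.08/yr
Municipal property tax: $7,169.04/yr
City property tax: $1,877.88/yr
Windstorm insurance: $989.76/yr
Total per year = $2,266.08 + $7,169.04 + $1,877.88 + $989.76 = $12,302.76
Monthly escrow = $12,302.76 ÷ 12 = $1,025.23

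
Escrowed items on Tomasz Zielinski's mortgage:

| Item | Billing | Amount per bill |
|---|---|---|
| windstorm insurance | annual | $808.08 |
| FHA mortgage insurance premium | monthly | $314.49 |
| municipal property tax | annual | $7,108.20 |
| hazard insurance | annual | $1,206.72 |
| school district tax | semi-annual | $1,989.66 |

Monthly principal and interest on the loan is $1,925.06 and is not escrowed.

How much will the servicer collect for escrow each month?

$1,406.35

Windstorm insurance — $808.08 per year
FHA mortgage insurance premium — $314.49 × 12 = $3,773.88 per year
Municipal property tax — $7,108.20 per year
Hazard insurance — $1,206.72 per year
School district tax — $1,989.66 × 2 = $3,979.32 per year
Yearly total = $808.08 + $3,773.88 + $7,108.20 + $1,206.72 + $3,979.32 = $16,876.20
Per month = $16,876.20 ÷ 12 = $1,406.35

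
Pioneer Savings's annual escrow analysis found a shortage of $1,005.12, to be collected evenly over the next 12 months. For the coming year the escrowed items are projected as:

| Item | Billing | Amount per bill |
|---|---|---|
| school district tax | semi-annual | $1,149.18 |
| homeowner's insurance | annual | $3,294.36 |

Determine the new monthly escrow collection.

School district tax: $1,149.18 × 2 = $2,298.36
Homeowner's insurance: $3,294.36
Total per year = $2,298.36 + $3,294.36 = $5,592.72
Monthly = $5,592.72 / 12 = $466.06
Monthly shortage recovery: $1,005.12 / 12 = $83.76
New monthly escrow = $466.06 + $83.76 = $549.82

$549.82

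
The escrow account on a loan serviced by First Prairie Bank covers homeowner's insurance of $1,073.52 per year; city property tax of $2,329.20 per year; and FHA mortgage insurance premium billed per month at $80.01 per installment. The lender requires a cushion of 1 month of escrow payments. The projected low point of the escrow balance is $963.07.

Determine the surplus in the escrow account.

$599.50

Homeowner's insurance: $1,073.52
City property tax: $2,329.20
FHA mortgage insurance premium: $80.01 × 12 = $960.12
Total annual escrow = $4,362.84
Per month = $4,362.84 ÷ 12 = $363.57
Cushion = 1 × $363.57 = $363.57
Excess over cushion: $963.07 − $363.57 = $599.50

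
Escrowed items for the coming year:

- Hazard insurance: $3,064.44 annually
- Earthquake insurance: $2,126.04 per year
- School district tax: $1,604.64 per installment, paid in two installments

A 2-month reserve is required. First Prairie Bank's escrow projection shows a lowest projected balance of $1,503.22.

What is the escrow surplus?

$103.26

Hazard insurance = $3,064.44/yr
Earthquake insurance = $2,126.04/yr
School district tax = $1,604.64 × 2 = $3,209.28/yr
Combined annual = $3,064.44 + $2,126.04 + $3,209.28 = $8,399.76
Monthly = $8,399.76 ÷ 12 = $699.98
Cushion = 2 × $699.98 = $1,399.96
Excess over cushion: $1,503.22 − $1,399.96 = $103.26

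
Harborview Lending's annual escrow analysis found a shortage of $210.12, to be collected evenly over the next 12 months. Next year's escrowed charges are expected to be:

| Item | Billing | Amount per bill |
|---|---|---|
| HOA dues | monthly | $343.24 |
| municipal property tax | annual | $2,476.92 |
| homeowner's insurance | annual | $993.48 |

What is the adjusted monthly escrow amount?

HOA dues: $343.24 × 12 = $4,118.88 per year
Municipal property tax: $2,476.92 per year
Homeowner's insurance: $993.48 per year
Total per year = $7,589.28
Monthly escrow = $7,589.28 / 12 = $632.44
Shortage per month = $210.12 / 12 = $17.51
New monthly escrow = $632.44 + $17.51 = $649.95

$649.95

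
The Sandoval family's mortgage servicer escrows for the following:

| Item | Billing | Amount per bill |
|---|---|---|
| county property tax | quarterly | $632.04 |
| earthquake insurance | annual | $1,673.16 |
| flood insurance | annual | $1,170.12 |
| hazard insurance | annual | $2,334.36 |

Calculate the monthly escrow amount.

County property tax — $632.04 × 4 = $2,528.16
Earthquake insurance — $1,673.16
Flood insurance — $1,170.12
Hazard insurance — $2,334.36
Yearly total = $2,528.16 + $1,673.16 + $1,170.12 + $2,334.36 = $7,705.80
Per month = $7,705.80 / 12 = $642.15

$642.15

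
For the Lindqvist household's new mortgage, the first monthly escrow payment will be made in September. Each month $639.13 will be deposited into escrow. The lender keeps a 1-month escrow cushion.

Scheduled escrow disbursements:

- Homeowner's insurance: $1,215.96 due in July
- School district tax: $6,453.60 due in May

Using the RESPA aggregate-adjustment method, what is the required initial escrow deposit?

$1,340.56

Cushion = 1 × $639.13 = $639.13
Trial balance (start $0, +$639.13 each month, − disbursements):
  Sep: +$639.13 → $639.13
  Oct: +$639.13 → $1,278.26
  Nov: +$639.13 → $1,917.39
  Dec: +$639.13 → $2,556.52
  Jan: +$639.13 → $3,195.65
  Feb: +$639.13 → $3,834.78
  Mar: +$639.13 → $4,473.91
  Apr: +$639.13 → $5,113.04
  May: +$639.13 − $6,453.60 → -$701.43
  Jun: +$639.13 → -$62.30
  Jul: +$639.13 − $1,215.96 → -$639.13
  Aug: +$639.13 → $0.00
Lowest trial balance = -$701.43 (May)
Initial deposit = cushion − low point = $639.13 − (-$701.43) = $1,340.56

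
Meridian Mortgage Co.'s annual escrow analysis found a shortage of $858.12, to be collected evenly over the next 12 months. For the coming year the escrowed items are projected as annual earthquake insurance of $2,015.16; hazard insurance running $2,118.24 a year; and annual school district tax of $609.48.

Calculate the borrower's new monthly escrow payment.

Earthquake insurance: $2,015.16/yr
Hazard insurance: $2,118.24/yr
School district tax: $609.48/yr
Yearly total = $4,742.88
Monthly = $4,742.88 ÷ 12 = $395.24
Shortage per month = $858.12 ÷ 12 = $71.51
New monthly escrow = $395.24 + $71.51 = $466.75

$466.75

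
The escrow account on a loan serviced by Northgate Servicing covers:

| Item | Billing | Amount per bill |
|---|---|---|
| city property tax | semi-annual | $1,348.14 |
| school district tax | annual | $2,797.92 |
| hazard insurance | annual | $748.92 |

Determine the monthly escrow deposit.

$520.26

City property tax = $1,348.14 × 2 = $2,696.28/yr
School district tax = $2,797.92/yr
Hazard insurance = $748.92/yr
Annual escrow total = $6,243.12
Base monthly escrow = $6,243.12 ÷ 12 = $520.26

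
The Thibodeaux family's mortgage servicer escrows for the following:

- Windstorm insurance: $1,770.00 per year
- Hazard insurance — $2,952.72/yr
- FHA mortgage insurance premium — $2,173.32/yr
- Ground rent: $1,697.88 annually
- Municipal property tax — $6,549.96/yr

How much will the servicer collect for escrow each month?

$1,261.99

Windstorm insurance: $1,770.00
Hazard insurance: $2,952.72
FHA mortgage insurance premium: $2,173.32
Ground rent: $1,697.88
Municipal property tax: $6,549.96
Total annual escrow = $15,143.88
Monthly escrow = $15,143.88 / 12 = $1,261.99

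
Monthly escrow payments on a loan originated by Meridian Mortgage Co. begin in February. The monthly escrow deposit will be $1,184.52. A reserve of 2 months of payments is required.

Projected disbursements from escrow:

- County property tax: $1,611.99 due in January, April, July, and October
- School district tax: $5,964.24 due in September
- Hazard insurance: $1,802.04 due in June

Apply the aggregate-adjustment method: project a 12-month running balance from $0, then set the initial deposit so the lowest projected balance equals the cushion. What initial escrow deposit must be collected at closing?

$4,310.61

Cushion = 2 × $1,184.52 = $2,369.04
Trial balance (start $0, +$1,184.52 each month, − disbursements):
  Feb: +$1,184.52 → $1,184.52
  Mar: +$1,184.52 → $2,369.04
  Apr: +$1,184.52 − $1,611.99 → $1,941.57
  May: +$1,184.52 → $3,126.09
  Jun: +$1,184.52 − $1,802.04 → $2,508.57
  Jul: +$1,184.52 − $1,611.99 → $2,081.10
  Aug: +$1,184.52 → $3,265.62
  Sep: +$1,184.52 − $5,964.24 → -$1,514.10
  Oct: +$1,184.52 − $1,611.99 → -$1,941.57
  Nov: +$1,184.52 → -$757.05
  Dec: +$1,184.52 → $427.47
  Jan: +$1,184.52 − $1,611.99 → $0.00
Lowest trial balance = -$1,941.57 (Oct)
Initial deposit = cushion − low point = $2,369.04 − (-$1,941.57) = $4,310.61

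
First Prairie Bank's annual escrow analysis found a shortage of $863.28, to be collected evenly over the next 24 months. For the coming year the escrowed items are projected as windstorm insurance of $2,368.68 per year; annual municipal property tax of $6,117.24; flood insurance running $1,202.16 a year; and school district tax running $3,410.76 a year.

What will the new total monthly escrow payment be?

$1,127.54

Windstorm insurance = $2,368.68/yr
Municipal property tax = $6,117.24/yr
Flood insurance = $1,202.16/yr
School district tax = $3,410.76/yr
Annual escrow total = $13,098.84
Monthly escrow = $13,098.84 ÷ 12 = $1,091.57
Shortage spread = $863.28 ÷ 24 = $35.97/mo
Adjusted monthly = $1,091.57 + $35.97 = $1,127.54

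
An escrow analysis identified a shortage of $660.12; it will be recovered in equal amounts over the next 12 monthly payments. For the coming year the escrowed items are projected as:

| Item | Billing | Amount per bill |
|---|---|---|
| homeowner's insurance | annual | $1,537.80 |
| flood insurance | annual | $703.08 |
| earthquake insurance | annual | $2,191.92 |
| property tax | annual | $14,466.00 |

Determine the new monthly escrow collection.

$1,629.91

Homeowner's insurance = $1,537.80
Flood insurance = $703.08
Earthquake insurance = $2,191.92
Property tax = $14,466.00
Total annual escrow = $18,898.80
Base monthly escrow = $18,898.80 ÷ 12 = $1,574.90
Monthly shortage recovery: $660.12 / 12 = $55.01
Adjusted monthly = $1,574.90 + $55.01 = $1,629.91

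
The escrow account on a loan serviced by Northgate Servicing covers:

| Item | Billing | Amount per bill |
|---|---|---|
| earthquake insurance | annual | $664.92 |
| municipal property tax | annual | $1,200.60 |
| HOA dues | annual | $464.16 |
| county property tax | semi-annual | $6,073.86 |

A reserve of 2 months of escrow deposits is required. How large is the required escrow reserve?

$2,412.90

Earthquake insurance — $664.92
Municipal property tax — $1,200.60
HOA dues — $464.16
County property tax — $6,073.86 × 2 = $12,147.72
Total annual escrow = $664.92 + $1,200.60 + $464.16 + $12,147.72 = $14,477.40
Monthly escrow = $14,477.40 / 12 = $1,206.45
Reserve = 2 × $1,206.45 = $2,412.90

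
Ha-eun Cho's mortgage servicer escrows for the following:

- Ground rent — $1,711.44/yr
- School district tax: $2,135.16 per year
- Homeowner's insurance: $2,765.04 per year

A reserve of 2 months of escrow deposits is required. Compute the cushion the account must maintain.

Ground rent: $1,711.44 annually
School district tax: $2,135.16 annually
Homeowner's insurance: $2,765.04 annually
Annual escrow total = $6,611.64
Monthly = $6,611.64 / 12 = $550.97
Reserve = 2 × $550.97 = $1,101.94

$1,101.94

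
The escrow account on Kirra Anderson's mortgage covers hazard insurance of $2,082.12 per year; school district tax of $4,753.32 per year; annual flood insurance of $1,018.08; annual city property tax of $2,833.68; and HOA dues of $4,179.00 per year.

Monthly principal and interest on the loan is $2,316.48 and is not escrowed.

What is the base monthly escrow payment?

$1,238.85

Hazard insurance: $2,082.12
School district tax: $4,753.32
Flood insurance: $1,018.08
City property tax: $2,833.68
HOA dues: $4,179.00
Annual escrow total = $14,866.20
Monthly = $14,866.20 / 12 = $1,238.85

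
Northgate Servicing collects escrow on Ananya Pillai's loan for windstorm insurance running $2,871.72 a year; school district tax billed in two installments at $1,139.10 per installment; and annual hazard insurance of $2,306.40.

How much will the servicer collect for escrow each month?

Windstorm insurance — $2,871.72 annually
School district tax — $1,139.10 × 2 = $2,278.20 annually
Hazard insurance — $2,306.40 annually
Annual escrow total = $2,871.72 + $2,278.20 + $2,306.40 = $7,456.32
Base monthly escrow = $7,456.32 ÷ 12 = $621.36

$621.36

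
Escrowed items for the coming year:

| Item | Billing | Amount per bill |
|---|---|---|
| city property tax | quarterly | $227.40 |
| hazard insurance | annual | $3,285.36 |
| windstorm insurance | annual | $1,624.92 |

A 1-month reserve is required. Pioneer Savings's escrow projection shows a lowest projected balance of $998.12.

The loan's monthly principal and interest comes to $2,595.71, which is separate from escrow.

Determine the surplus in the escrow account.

$513.13

City property tax: $227.40 × 4 = $909.60 annually
Hazard insurance: $3,285.36 annually
Windstorm insurance: $1,624.92 annually
Total per year = $909.60 + $3,285.36 + $1,624.92 = $5,819.88
Monthly = $5,819.88 / 12 = $484.99
Required reserve = 1 × $484.99 = $484.99
Excess over cushion: $998.12 − $484.99 = $513.13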